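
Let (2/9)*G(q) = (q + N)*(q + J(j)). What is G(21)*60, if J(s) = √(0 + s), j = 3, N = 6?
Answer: 153090 + 7290*√3 ≈ 1.6572e+5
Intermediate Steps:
J(s) = √s
G(q) = 9*(6 + q)*(q + √3)/2 (G(q) = 9*((q + 6)*(q + √3))/2 = 9*((6 + q)*(q + √3))/2 = 9*(6 + q)*(q + √3)/2)
G(21)*60 = (27*21 + 27*√3 + (9/2)*21² + (9/2)*21*√3)*60 = (567 + 27*√3 + (9/2)*441 + 189*√3/2)*60 = (567 + 27*√3 + 3969/2 + 189*√3/2)*60 = (5103/2 + 243*√3/2)*60 = 153090 + 7290*√3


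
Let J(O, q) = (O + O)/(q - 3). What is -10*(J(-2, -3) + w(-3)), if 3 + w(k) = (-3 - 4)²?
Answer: -1400/3 ≈ -466.67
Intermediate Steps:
J(O, q) = 2*O/(-3 + q) (J(O, q) = (2*O)/(-3 + q) = 2*O/(-3 + q))
w(k) = 46 (w(k) = -3 + (-3 - 4)² = -3 + (-7)² = -3 + 49 = 46)
-10*(J(-2, -3) + w(-3)) = -10*(2*(-2)/(-3 - 3) + 46) = -10*(2*(-2)/(-6) + 46) = -10*(2*(-2)*(-⅙) + 46) = -10*(⅔ + 46) = -10*140/3 = -1400/3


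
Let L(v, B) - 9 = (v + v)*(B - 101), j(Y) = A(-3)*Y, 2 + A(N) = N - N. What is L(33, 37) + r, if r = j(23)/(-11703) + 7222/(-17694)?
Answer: -145482650462/34512147 ≈ -4215.4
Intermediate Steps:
A(N) = -2 (A(N) = -2 + (N - N) = -2 + 0 = -2)
j(Y) = -2*Y
r = -13950857/34512147 (r = -2*23/(-11703) + 7222/(-17694) = -46*(-1/11703) + 7222*(-1/17694) = 46/11703 - 3611/8847 = -13950857/34512147 ≈ -0.40423)
L(v, B) = 9 + 2*v*(-101 + B) (L(v, B) = 9 + (v + v)*(B - 101) = 9 + (2*v)*(-101 + B) = 9 + 2*v*(-101 + B))
L(33, 37) + r = (9 - 202*33 + 2*37*33) - 13950857/34512147 = (9 - 6666 + 2442) - 13950857/34512147 = -4215 - 13950857/34512147 = -145482650462/34512147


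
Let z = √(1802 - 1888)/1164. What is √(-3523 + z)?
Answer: √(-1193324652 + 291*I*√86)/582 ≈ 6.7114e-5 + 59.355*I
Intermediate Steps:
z = I*√86/1164 (z = √(-86)*(1/1164) = (I*√86)*(1/1164) = I*√86/1164 ≈ 0.007967*I)
√(-3523 + z) = √(-3523 + I*√86/1164)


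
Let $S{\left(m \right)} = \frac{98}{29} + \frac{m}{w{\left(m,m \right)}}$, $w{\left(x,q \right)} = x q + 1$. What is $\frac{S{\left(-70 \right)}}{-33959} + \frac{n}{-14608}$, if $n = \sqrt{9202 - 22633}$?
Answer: $- \frac{16492}{166433059} - \frac{i \sqrt{111}}{1328} \approx -9.9091 \cdot 10^{-5} - 0.0079335 i$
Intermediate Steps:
$w{\left(x,q \right)} = 1 + q x$ ($w{\left(x,q \right)} = q x + 1 = 1 + q x$)
$n = 11 i \sqrt{111}$ ($n = \sqrt{-13431} = 11 i \sqrt{111} \approx 115.89 i$)
$S{\left(m \right)} = \frac{98}{29} + \frac{m}{1 + m^{2}}$ ($S{\left(m \right)} = \frac{98}{29} + \frac{m}{1 + m m} = 98 \cdot \frac{1}{29} + \frac{m}{1 + m^{2}} = \frac{98}{29} + \frac{m}{1 + m^{2}}$)
$\frac{S{\left(-70 \right)}}{-33959} + \frac{n}{-14608} = \frac{\frac{98}{29} - \frac{70}{1 + \left(-70\right)^{2}}}{-33959} + \frac{11 i \sqrt{111}}{-14608} = \left(\frac{98}{29} - \frac{70}{1 + 4900}\right) \left(- \frac{1}{33959}\right) + 11 i \sqrt{111} \left(- \frac{1}{14608}\right) = \left(\frac{98}{29} - \frac{70}{4901}\right) \left(- \frac{1}{33959}\right) - \frac{i \sqrt{111}}{1328} = \frac{16492}{4901} \left(- \frac{1}{33959}\right) - \frac{i \sqrt{111}}{1328} = - \frac{16492}{166433059} - \frac{i \sqrt{111}}{1328}$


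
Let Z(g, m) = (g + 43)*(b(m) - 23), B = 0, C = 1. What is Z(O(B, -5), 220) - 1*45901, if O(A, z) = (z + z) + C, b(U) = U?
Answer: -39203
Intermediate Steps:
O(A, z) = 1 + 2*z (O(A, z) = (z + z) + 1 = 2*z + 1 = 1 + 2*z)
Z(g, m) = (-23 + m)*(43 + g) (Z(g, m) = (g + 43)*(m - 23) = (43 + g)*(-23 + m) = (-23 + m)*(43 + g))
Z(O(B, -5), 220) - 1*45901 = (-989 - 23*(1 + 2*(-5)) + 43*220 + (1 + 2*(-5))*220) - 1*45901 = (-989 - 23*(1 - 10) + 9460 + (1 - 10)*220) - 45901 = (-989 - 23*(-9) + 9460 - 9*220) - 45901 = (-989 + 207 + 9460 - 1980) - 45901 = 6698 - 45901 = -39203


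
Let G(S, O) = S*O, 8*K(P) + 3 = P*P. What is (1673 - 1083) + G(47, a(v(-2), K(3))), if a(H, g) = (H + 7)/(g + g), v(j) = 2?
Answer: 872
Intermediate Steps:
K(P) = -3/8 + P²/8 (K(P) = -3/8 + (P*P)/8 = -3/8 + P²/8)
a(H, g) = (7 + H)/(2*g) (a(H, g) = (7 + H)/((2*g)) = (7 + H)*(1/(2*g)) = (7 + H)/(2*g))
G(S, O) = O*S
(1673 - 1083) + G(47, a(v(-2), K(3))) = (1673 - 1083) + ((7 + 2)/(2*(-3/8 + (⅛)*3²)))*47 = 590 + ((½)*9/(-3/8 + (⅛)*9))*47 = 590 + ((½)*9/(-3/8 + 9/8))*47 = 590 + ((½)*9/(¾))*47 = 590 + ((½)*(4/3)*9)*47 = 590 + 6*47 = 590 + 282 = 872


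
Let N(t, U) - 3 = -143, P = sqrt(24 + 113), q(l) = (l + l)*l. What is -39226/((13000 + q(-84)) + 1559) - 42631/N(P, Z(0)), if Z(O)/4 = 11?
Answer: 1216781761/4013940 ≈ 303.14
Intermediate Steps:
q(l) = 2*l**2 (q(l) = (2*l)*l = 2*l**2)
Z(O) = 44 (Z(O) = 4*11 = 44)
P = sqrt(137) ≈ 11.705
N(t, U) = -140 (N(t, U) = 3 - 143 = -140)
-39226/((13000 + q(-84)) + 1559) - 42631/N(P, Z(0)) = -39226/((13000 + 2*(-84)**2) + 1559) - 42631/(-140) = -39226/((13000 + 2*7056) + 1559) - 42631*(-1/140) = -39226/((13000 + 14112) + 1559) + 42631/140 = -39226/(27112 + 1559) + 42631/140 = -39226/28671 + 42631/140 = 1216781761/4013940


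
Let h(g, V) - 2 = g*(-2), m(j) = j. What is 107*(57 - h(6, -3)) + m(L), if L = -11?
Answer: 7158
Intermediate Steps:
h(g, V) = 2 - 2*g (h(g, V) = 2 + g*(-2) = 2 - 2*g)
107*(57 - h(6, -3)) + m(L) = 107*(57 - (2 - 2*6)) - 11 = 107*(57 - (2 - 12)) - 11 = 107*(57 - 1*(-10)) - 11 = 107*(57 + 10) - 11 = 107*67 - 11 = 7169 - 11 = 7158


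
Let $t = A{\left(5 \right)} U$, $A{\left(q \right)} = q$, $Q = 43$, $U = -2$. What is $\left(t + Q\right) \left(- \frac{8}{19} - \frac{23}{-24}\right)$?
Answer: $\frac{2695}{152} \approx 17.73$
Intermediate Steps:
$t = -10$ ($t = 5 \left(-2\right) = -10$)
$\left(t + Q\right) \left(- \frac{8}{19} - \frac{23}{-24}\right) = \left(-10 + 43\right) \left(- \frac{8}{19} - \frac{23}{-24}\right) = 33 \left(\left(-8\right) \frac{1}{19} - - \frac{23}{24}\right) = 33 \left(- \frac{8}{19} + \frac{23}{24}\right) = 33 \cdot \frac{245}{456} = \frac{2695}{152}$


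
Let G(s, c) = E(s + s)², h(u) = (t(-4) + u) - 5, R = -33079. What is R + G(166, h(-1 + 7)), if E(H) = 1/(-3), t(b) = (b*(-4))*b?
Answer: -297710/9 ≈ -33079.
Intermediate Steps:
t(b) = -4*b² (t(b) = (-4*b)*b = -4*b²)
h(u) = -69 + u (h(u) = (-4*(-4)² + u) - 5 = (-4*16 + u) - 5 = (-64 + u) - 5 = -69 + u)
E(H) = -⅓
G(s, c) = ⅑ (G(s, c) = (-⅓)² = ⅑)
R + G(166, h(-1 + 7)) = -33079 + ⅑ = -297710/9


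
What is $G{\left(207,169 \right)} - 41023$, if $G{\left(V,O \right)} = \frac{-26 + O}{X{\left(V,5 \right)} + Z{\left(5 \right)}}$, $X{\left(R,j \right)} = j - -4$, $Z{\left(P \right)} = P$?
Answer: $- \frac{574179}{14} \approx -41013.0$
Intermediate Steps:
$X{\left(R,j \right)} = 4 + j$ ($X{\left(R,j \right)} = j + 4 = 4 + j$)
$G{\left(V,O \right)} = - \frac{13}{7} + \frac{O}{14}$ ($G{\left(V,O \right)} = \frac{-26 + O}{\left(4 + 5\right) + 5} = \frac{-26 + O}{9 + 5} = \frac{-26 + O}{14} = \left(-26 + O\right) \frac{1}{14} = - \frac{13}{7} + \frac{O}{14}$)
$G{\left(207,169 \right)} - 41023 = \left(- \frac{13}{7} + \frac{1}{14} \cdot 169\right) - 41023 = \left(- \frac{13}{7} + \frac{169}{14}\right) - 41023 = \frac{143}{14} - 41023 = - \frac{574179}{14}$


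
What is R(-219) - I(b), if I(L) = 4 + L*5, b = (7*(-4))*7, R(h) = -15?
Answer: 961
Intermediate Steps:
b = -196 (b = -28*7 = -196)
I(L) = 4 + 5*L
R(-219) - I(b) = -15 - (4 + 5*(-196)) = -15 - (4 - 980) = -15 - 1*(-976) = -15 + 976 = 961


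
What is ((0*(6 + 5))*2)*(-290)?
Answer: 0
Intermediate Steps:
((0*(6 + 5))*2)*(-290) = ((0*11)*2)*(-290) = (0*2)*(-290) = 0*(-290) = 0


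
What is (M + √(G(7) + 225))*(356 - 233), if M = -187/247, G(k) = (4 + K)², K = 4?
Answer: 493476/247 ≈ 1997.9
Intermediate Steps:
G(k) = 64 (G(k) = (4 + 4)² = 8² = 64)
M = -187/247 (M = -187*1/247 = -187/247 ≈ -0.75708)
(M + √(G(7) + 225))*(356 - 233) = (-187/247 + √(64 + 225))*(356 - 233) = (-187/247 + √289)*123 = (-187/247 + 17)*123 = (4012/247)*123 = 493476/247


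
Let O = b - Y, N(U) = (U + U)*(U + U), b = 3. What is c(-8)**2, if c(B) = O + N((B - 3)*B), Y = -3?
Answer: 959884324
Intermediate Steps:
N(U) = 4*U**2 (N(U) = (2*U)*(2*U) = 4*U**2)
O = 6 (O = 3 - 1*(-3) = 3 + 3 = 6)
c(B) = 6 + 4*B**2*(-3 + B)**2 (c(B) = 6 + 4*((B - 3)*B)**2 = 6 + 4*((-3 + B)*B)**2 = 6 + 4*(B*(-3 + B))**2 = 6 + 4*(B**2*(-3 + B)**2) = 6 + 4*B**2*(-3 + B)**2)
c(-8)**2 = (6 + 4*(-8)**2*(-3 - 8)**2)**2 = (6 + 4*64*(-11)**2)**2 = (6 + 4*64*121)**2 = (6 + 30976)**2 = 30982**2 = 959884324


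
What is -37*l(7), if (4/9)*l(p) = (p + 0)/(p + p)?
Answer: -333/8 ≈ -41.625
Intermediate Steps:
l(p) = 9/8 (l(p) = 9*((p + 0)/(p + p))/4 = 9*(p/((2*p)))/4 = 9*(p*(1/(2*p)))/4 = (9/4)*(1/2) = 9/8)
-37*l(7) = -37*9/8 = -333/8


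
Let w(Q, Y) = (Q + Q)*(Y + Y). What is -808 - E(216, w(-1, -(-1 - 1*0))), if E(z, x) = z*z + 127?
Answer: -47591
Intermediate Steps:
w(Q, Y) = 4*Q*Y (w(Q, Y) = (2*Q)*(2*Y) = 4*Q*Y)
E(z, x) = 127 + z**2 (E(z, x) = z**2 + 127 = 127 + z**2)
-808 - E(216, w(-1, -(-1 - 1*0))) = -808 - (127 + 216**2) = -808 - (127 + 46656) = -808 - 1*46783 = -808 - 46783 = -47591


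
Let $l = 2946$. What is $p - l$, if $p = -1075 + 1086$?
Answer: $-2935$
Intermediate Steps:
$p = 11$
$p - l = 11 - 2946 = -2935$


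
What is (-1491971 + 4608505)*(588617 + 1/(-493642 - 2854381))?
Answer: 6141763695593777460/3348023 ≈ 1.8344e+12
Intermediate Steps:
(-1491971 + 4608505)*(588617 + 1/(-493642 - 2854381)) = 3116534*(588617 + 1/(-3348023)) = 3116534*(588617 - 1/3348023) = 3116534*(1970703254190/3348023) = 6141763695593777460/3348023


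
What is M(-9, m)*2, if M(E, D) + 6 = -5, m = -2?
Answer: -22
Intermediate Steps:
M(E, D) = -11 (M(E, D) = -6 - 5 = -11)
M(-9, m)*2 = -11*2 = -22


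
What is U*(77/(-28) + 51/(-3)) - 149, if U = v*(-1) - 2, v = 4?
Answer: -61/2 ≈ -30.500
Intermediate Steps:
U = -6 (U = 4*(-1) - 2 = -4 - 2 = -6)
U*(77/(-28) + 51/(-3)) - 149 = -6*(77/(-28) + 51/(-3)) - 149 = -6*(77*(-1/28) + 51*(-⅓)) - 149 = -6*(-11/4 - 17) - 149 = -6*(-79/4) - 149 = 237/2 - 149 = -61/2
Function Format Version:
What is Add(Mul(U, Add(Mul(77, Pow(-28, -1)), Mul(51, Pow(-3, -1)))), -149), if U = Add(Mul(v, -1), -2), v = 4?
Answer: Rational(-61, 2) ≈ -30.500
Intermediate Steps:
U = -6 (U = Add(Mul(4, -1), -2) = Add(-4, -2) = -6)
Add(Mul(U, Add(Mul(77, Pow(-28, -1)), Mul(51, Pow(-3, -1)))), -149) = Add(Mul(-6, Add(Mul(77, Pow(-28, -1)), Mul(51, Pow(-3, -1)))), -149) = Add(Mul(-6, Add(Mul(77, Rational(-1, 28)), Mul(51, Rational(-1, 3)))), -149) = Add(Mul(-6, Add(Rational(-11, 4), -17)), -149) = Add(Mul(-6, Rational(-79, 4)), -149) = Add(Rational(237, 2), -149) = Rational(-61, 2)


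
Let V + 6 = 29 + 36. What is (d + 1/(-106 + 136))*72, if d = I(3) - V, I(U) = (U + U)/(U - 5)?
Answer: -22308/5 ≈ -4461.6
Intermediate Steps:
V = 59 (V = -6 + (29 + 36) = -6 + 65 = 59)
I(U) = 2*U/(-5 + U) (I(U) = (2*U)/(-5 + U) = 2*U/(-5 + U))
d = -62 (d = 2*3/(-5 + 3) - 1*59 = 2*3/(-2) - 59 = 2*3*(-½) - 59 = -3 - 59 = -62)
(d + 1/(-106 + 136))*72 = (-62 + 1/(-106 + 136))*72 = (-62 + 1/30)*72 = -1859/30*72 = -22308/5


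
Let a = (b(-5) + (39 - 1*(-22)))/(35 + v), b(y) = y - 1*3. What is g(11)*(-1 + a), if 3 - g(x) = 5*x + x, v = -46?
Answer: 4032/11 ≈ 366.55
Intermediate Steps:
g(x) = 3 - 6*x (g(x) = 3 - (5*x + x) = 3 - 6*x)
b(y) = -3 + y (b(y) = y - 3 = -3 + y)
a = -53/11 (a = ((-3 - 5) + (39 - 1*(-22)))/(35 - 46) = (-8 + (39 + 22))/(-11) = (-8 + 61)*(-1/11) = 53*(-1/11) = -53/11 ≈ -4.8182)
g(11)*(-1 + a) = (3 - 6*11)*(-1 - 53/11) = (3 - 66)*(-64/11) = -63*(-64/11) = 4032/11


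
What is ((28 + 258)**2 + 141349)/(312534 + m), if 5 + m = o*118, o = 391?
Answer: 223145/358667 ≈ 0.62215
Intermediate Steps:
m = 46133 (m = -5 + 391*118 = -5 + 46138 = 46133)
((28 + 258)**2 + 141349)/(312534 + m) = ((28 + 258)**2 + 141349)/(312534 + 46133) = (286**2 + 141349)/358667 = (81796 + 141349)*(1/358667) = 223145*(1/358667) = 223145/358667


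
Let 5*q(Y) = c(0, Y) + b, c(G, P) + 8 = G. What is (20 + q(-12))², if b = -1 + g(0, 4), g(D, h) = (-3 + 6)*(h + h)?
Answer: 529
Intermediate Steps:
c(G, P) = -8 + G
g(D, h) = 6*h (g(D, h) = 3*(2*h) = 6*h)
b = 23 (b = -1 + 6*4 = -1 + 24 = 23)
q(Y) = 3 (q(Y) = ((-8 + 0) + 23)/5 = (-8 + 23)/5 = (⅕)*15 = 3)
(20 + q(-12))² = (20 + 3)² = 23² = 529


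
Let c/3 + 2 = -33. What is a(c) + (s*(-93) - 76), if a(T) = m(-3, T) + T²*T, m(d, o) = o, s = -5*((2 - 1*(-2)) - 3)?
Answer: -1157341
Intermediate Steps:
c = -105 (c = -6 + 3*(-33) = -6 - 99 = -105)
s = -5 (s = -5*((2 + 2) - 3) = -5*(4 - 3) = -5*1 = -5)
a(T) = T + T³ (a(T) = T + T²*T = T + T³)
a(c) + (s*(-93) - 76) = (-105 + (-105)³) + (-5*(-93) - 76) = (-105 - 1157625) + (465 - 76) = -1157730 + 389 = -1157341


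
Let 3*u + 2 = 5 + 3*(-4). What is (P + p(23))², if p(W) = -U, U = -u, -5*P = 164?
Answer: 32041/25 ≈ 1281.6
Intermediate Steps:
P = -164/5 (P = -⅕*164 = -164/5 ≈ -32.800)
u = -3 (u = -⅔ + (5 + 3*(-4))/3 = -⅔ + (5 - 12)/3 = -⅔ + (⅓)*(-7) = -⅔ - 7/3 = -3)
U = 3 (U = -1*(-3) = 3)
p(W) = -3 (p(W) = -1*3 = -3)
(P + p(23))² = (-164/5 - 3)² = (-179/5)² = 32041/25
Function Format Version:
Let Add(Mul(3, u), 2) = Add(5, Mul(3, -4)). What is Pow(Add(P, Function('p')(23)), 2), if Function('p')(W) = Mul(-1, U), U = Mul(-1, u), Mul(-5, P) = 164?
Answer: Rational(32041, 25) ≈ 1281.6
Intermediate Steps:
P = Rational(-164, 5) (P = Mul(Rational(-1, 5), 164) = Rational(-164, 5) ≈ -32.800)
u = -3 (u = Add(Rational(-2, 3), Mul(Rational(1, 3), Add(5, Mul(3, -4)))) = Add(Rational(-2, 3), Mul(Rational(1, 3), Add(5, -12))) = Add(Rational(-2, 3), Mul(Rational(1, 3), -7)) = Add(Rational(-2, 3), Rational(-7, 3)) = -3)
U = 3 (U = Mul(-1, -3) = 3)
Function('p')(W) = -3 (Function('p')(W) = Mul(-1, 3) = -3)
Pow(Add(P, Function('p')(23)), 2) = Pow(Add(Rational(-164, 5), -3), 2) = Pow(Rational(-179, 5), 2) = Rational(32041, 25)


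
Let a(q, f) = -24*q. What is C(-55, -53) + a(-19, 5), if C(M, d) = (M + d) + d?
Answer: 295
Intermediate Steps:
C(M, d) = M + 2*d
C(-55, -53) + a(-19, 5) = (-55 + 2*(-53)) - 24*(-19) = (-55 - 106) + 456 = -161 + 456 = 295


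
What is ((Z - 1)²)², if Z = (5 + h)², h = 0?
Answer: 331776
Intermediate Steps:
Z = 25 (Z = (5 + 0)² = 5² = 25)
((Z - 1)²)² = ((25 - 1)²)² = (24²)² = 576² = 331776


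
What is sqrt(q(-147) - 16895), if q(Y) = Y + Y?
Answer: I*sqrt(17189) ≈ 131.11*I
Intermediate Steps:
q(Y) = 2*Y
sqrt(q(-147) - 16895) = sqrt(2*(-147) - 16895) = sqrt(-294 - 16895) = sqrt(-17189) = I*sqrt(17189)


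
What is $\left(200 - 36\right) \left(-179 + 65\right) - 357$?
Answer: $-19053$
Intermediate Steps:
$\left(200 - 36\right) \left(-179 + 65\right) - 357 = 164 \left(-114\right) - 357 = -18696 - 357 = -19053$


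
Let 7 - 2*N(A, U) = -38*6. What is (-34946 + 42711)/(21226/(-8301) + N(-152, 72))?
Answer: 128914530/1908283 ≈ 67.555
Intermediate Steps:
N(A, U) = 235/2 (N(A, U) = 7/2 - (-19)*6 = 7/2 - ½*(-228) = 7/2 + 114 = 235/2)
(-34946 + 42711)/(21226/(-8301) + N(-152, 72)) = (-34946 + 42711)/(21226/(-8301) + 235/2) = 7765/(21226*(-1/8301) + 235/2) = 7765/(-21226/8301 + 235/2) = 7765/(1908283/16602) = 7765*(16602/1908283) = 128914530/1908283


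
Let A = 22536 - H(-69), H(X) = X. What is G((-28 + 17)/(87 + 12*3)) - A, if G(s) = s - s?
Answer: -22605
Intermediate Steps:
A = 22605 (A = 22536 - 1*(-69) = 22536 + 69 = 22605)
G(s) = 0
G((-28 + 17)/(87 + 12*3)) - A = 0 - 1*22605 = 0 - 22605 = -22605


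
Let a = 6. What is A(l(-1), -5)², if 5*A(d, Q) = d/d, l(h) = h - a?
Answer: 1/25 ≈ 0.040000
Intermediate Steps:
l(h) = -6 + h (l(h) = h - 1*6 = h - 6 = -6 + h)
A(d, Q) = ⅕ (A(d, Q) = (d/d)/5 = (⅕)*1 = ⅕)
A(l(-1), -5)² = (⅕)² = 1/25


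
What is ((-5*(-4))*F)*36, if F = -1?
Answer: -720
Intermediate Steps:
((-5*(-4))*F)*36 = (-5*(-4)*(-1))*36 = (20*(-1))*36 = -20*36 = -720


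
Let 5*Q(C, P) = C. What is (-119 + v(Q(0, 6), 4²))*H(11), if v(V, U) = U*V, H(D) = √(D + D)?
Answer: -119*√22 ≈ -558.16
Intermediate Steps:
Q(C, P) = C/5
H(D) = √2*√D (H(D) = √(2*D) = √2*√D)
(-119 + v(Q(0, 6), 4²))*H(11) = (-119 + 4²*((⅕)*0))*(√2*√11) = (-119 + 16*0)*√22 = (-119 + 0)*√22 = -119*√22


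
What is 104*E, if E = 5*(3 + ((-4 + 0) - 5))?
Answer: -3120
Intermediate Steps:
E = -30 (E = 5*(3 + (-4 - 5)) = 5*(3 - 9) = 5*(-6) = -30)
104*E = 104*(-30) = -3120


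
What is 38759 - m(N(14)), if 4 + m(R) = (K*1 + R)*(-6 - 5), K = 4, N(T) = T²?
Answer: 40963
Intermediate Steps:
m(R) = -48 - 11*R (m(R) = -4 + (4*1 + R)*(-6 - 5) = -4 + (4 + R)*(-11) = -4 + (-44 - 11*R) = -48 - 11*R)
38759 - m(N(14)) = 38759 - (-48 - 11*14²) = 38759 - (-48 - 11*196) = 38759 - (-48 - 2156) = 38759 - 1*(-2204) = 38759 + 2204 = 40963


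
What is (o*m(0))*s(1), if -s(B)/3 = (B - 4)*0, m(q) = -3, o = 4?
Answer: 0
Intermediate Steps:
s(B) = 0 (s(B) = -3*(B - 4)*0 = -3*(-4 + B)*0 = -3*0 = 0)
(o*m(0))*s(1) = (4*(-3))*0 = -12*0 = 0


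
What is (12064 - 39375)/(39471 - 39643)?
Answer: 27311/172 ≈ 158.78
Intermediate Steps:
(12064 - 39375)/(39471 - 39643) = -27311/(-172) = -27311*(-1/172) = 27311/172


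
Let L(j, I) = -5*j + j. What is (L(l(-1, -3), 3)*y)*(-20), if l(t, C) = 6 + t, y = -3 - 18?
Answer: -8400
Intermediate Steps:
y = -21
L(j, I) = -4*j
(L(l(-1, -3), 3)*y)*(-20) = (-4*(6 - 1)*(-21))*(-20) = (-4*5*(-21))*(-20) = -20*(-21)*(-20) = 420*(-20) = -8400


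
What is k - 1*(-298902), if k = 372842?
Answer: 671744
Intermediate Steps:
k - 1*(-298902) = 372842 - 1*(-298902) = 372842 + 298902 = 671744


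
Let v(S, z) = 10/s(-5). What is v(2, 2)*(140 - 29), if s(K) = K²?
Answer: 222/5 ≈ 44.400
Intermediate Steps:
v(S, z) = ⅖ (v(S, z) = 10/((-5)²) = 10/25 = 10*(1/25) = ⅖)
v(2, 2)*(140 - 29) = 2*(140 - 29)/5 = (⅖)*111 = 222/5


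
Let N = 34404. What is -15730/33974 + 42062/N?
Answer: 221959867/292210374 ≈ 0.75959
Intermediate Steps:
-15730/33974 + 42062/N = -15730/33974 + 42062/34404 = -15730*1/33974 + 42062*(1/34404) = -7865/16987 + 21031/17202 = 221959867/292210374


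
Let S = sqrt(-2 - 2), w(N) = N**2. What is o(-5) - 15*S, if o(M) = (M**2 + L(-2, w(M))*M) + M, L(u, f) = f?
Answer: -105 - 30*I ≈ -105.0 - 30.0*I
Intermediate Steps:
S = 2*I (S = sqrt(-4) = 2*I ≈ 2.0*I)
o(M) = M + M**2 + M**3 (o(M) = (M**2 + M**2*M) + M = (M**2 + M**3) + M = M + M**2 + M**3)
o(-5) - 15*S = -5*(1 - 5 + (-5)**2) - 30*I = -5*(1 - 5 + 25) - 30*I = -5*21 - 30*I = -105 - 30*I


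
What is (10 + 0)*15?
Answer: 150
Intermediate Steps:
(10 + 0)*15 = 10*15 = 150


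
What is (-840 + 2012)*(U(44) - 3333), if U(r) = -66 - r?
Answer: -4035196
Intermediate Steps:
(-840 + 2012)*(U(44) - 3333) = (-840 + 2012)*((-66 - 1*44) - 3333) = 1172*((-66 - 44) - 3333) = 1172*(-110 - 3333) = 1172*(-3443) = -4035196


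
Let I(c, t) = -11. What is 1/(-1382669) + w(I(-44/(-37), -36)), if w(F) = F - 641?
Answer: -901500189/1382669 ≈ -652.00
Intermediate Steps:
w(F) = -641 + F
1/(-1382669) + w(I(-44/(-37), -36)) = 1/(-1382669) + (-641 - 11) = -1/1382669 - 652 = -901500189/1382669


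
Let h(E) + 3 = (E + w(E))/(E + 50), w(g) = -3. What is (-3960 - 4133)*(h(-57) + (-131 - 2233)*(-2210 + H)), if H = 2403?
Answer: 25846816425/7 ≈ 3.6924e+9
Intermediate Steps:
h(E) = -3 + (-3 + E)/(50 + E) (h(E) = -3 + (E - 3)/(E + 50) = -3 + (-3 + E)/(50 + E))
(-3960 - 4133)*(h(-57) + (-131 - 2233)*(-2210 + H)) = (-3960 - 4133)*((-153 - 2*(-57))/(50 - 57) + (-131 - 2233)*(-2210 + 2403)) = -8093*((-153 + 114)/(-7) - 2364*193) = -8093*(-1/7*(-39) - 456252) = -8093*(39/7 - 456252) = -8093*(-3193725/7) = 25846816425/7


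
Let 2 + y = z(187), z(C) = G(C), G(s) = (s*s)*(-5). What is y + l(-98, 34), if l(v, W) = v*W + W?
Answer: -178145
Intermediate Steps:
G(s) = -5*s² (G(s) = s²*(-5) = -5*s²)
z(C) = -5*C²
l(v, W) = W + W*v (l(v, W) = W*v + W = W + W*v)
y = -174847 (y = -2 - 5*187² = -2 - 5*34969 = -2 - 174845 = -174847)
y + l(-98, 34) = -174847 + 34*(1 - 98) = -174847 + 34*(-97) = -174847 - 3298 = -178145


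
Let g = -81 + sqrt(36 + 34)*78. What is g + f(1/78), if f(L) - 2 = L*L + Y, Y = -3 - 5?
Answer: -529307/6084 + 78*sqrt(70) ≈ 565.59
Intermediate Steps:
Y = -8
f(L) = -6 + L**2 (f(L) = 2 + (L*L - 8) = 2 + (L**2 - 8) = 2 + (-8 + L**2) = -6 + L**2)
g = -81 + 78*sqrt(70) (g = -81 + sqrt(70)*78 = -81 + 78*sqrt(70) ≈ 571.59)
g + f(1/78) = (-81 + 78*sqrt(70)) + (-6 + (1/78)**2) = (-81 + 78*sqrt(70)) + (-6 + 1/6084) = (-81 + 78*sqrt(70)) - 36503/6084 = -529307/6084 + 78*sqrt(70)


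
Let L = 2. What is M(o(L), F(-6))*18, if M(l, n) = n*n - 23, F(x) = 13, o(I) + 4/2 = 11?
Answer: 2628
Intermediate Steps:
o(I) = 9 (o(I) = -2 + 11 = 9)
M(l, n) = -23 + n² (M(l, n) = n² - 23 = -23 + n²)
M(o(L), F(-6))*18 = (-23 + 13²)*18 = (-23 + 169)*18 = 146*18 = 2628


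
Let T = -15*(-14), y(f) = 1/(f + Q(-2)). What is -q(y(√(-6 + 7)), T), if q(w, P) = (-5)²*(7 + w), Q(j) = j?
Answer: -150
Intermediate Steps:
y(f) = 1/(-2 + f) (y(f) = 1/(f - 2) = 1/(-2 + f))
T = 210
q(w, P) = 175 + 25*w (q(w, P) = 25*(7 + w) = 175 + 25*w)
-q(y(√(-6 + 7)), T) = -(175 + 25/(-2 + √(-6 + 7))) = -(175 + 25/(-2 + √1)) = -(175 + 25/(-2 + 1)) = -(175 + 25/(-1)) = -(175 + 25*(-1)) = -(175 - 25) = -1*150 = -150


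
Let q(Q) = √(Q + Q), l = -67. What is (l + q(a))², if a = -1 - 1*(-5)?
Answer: 4497 - 268*√2 ≈ 4118.0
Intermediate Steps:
a = 4 (a = -1 + 5 = 4)
q(Q) = √2*√Q (q(Q) = √(2*Q) = √2*√Q)
(l + q(a))² = (-67 + √2*√4)² = (-67 + √2*2)² = (-67 + 2*√2)²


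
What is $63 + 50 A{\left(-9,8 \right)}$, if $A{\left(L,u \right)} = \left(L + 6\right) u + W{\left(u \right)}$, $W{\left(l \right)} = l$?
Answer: $-737$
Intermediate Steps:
$A{\left(L,u \right)} = u + u \left(6 + L\right)$ ($A{\left(L,u \right)} = \left(L + 6\right) u + u = \left(6 + L\right) u + u = u \left(6 + L\right) + u = u + u \left(6 + L\right)$)
$63 + 50 A{\left(-9,8 \right)} = 63 + 50 \cdot 8 \left(7 - 9\right) = 63 + 50 \cdot 8 \left(-2\right) = 63 + 50 \left(-16\right) = 63 - 800 = -737$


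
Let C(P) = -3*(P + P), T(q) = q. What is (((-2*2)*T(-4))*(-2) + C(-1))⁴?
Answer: 456976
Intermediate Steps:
C(P) = -6*P
(((-2*2)*T(-4))*(-2) + C(-1))⁴ = ((-2*2*(-4))*(-2) - 6*(-1))⁴ = (-4*(-4)*(-2) + 6)⁴ = (16*(-2) + 6)⁴ = (-32 + 6)⁴ = (-26)⁴ = 456976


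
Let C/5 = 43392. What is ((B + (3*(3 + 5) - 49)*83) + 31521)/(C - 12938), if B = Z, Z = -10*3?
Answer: 14708/102011 ≈ 0.14418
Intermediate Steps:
C = 216960 (C = 5*43392 = 216960)
Z = -30
B = -30
((B + (3*(3 + 5) - 49)*83) + 31521)/(C - 12938) = ((-30 + (3*(3 + 5) - 49)*83) + 31521)/(216960 - 12938) = ((-30 + (3*8 - 49)*83) + 31521)/204022 = ((-30 + (24 - 49)*83) + 31521)*(1/204022) = ((-30 - 25*83) + 31521)*(1/204022) = ((-30 - 2075) + 31521)*(1/204022) = (-2105 + 31521)*(1/204022) = 29416*(1/204022) = 14708/102011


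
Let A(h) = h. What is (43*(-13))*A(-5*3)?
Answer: 8385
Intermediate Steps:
(43*(-13))*A(-5*3) = (43*(-13))*(-5*3) = -559*(-15) = 8385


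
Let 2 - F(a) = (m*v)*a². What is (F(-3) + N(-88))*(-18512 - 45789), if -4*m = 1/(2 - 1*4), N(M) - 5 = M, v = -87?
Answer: -8680635/8 ≈ -1.0851e+6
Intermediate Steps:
N(M) = 5 + M
m = ⅛ (m = -1/(4*(2 - 1*4)) = -1/(4*(2 - 4)) = -¼/(-2) = -¼*(-½) = ⅛ ≈ 0.12500)
F(a) = 2 + 87*a²/8 (F(a) = 2 - (⅛)*(-87)*a² = 2 - (-87)*a²/8 = 2 + 87*a²/8)
(F(-3) + N(-88))*(-18512 - 45789) = ((2 + (87/8)*(-3)²) + (5 - 88))*(-18512 - 45789) = ((2 + (87/8)*9) - 83)*(-64301) = ((2 + 783/8) - 83)*(-64301) = (799/8 - 83)*(-64301) = (135/8)*(-64301) = -8680635/8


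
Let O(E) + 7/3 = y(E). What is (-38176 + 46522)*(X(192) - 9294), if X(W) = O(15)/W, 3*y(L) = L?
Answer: -930811297/12 ≈ -7.7568e+7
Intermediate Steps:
y(L) = L/3
O(E) = -7/3 + E/3
X(W) = 8/(3*W) (X(W) = (-7/3 + (1/3)*15)/W = (-7/3 + 5)/W = 8/(3*W))
(-38176 + 46522)*(X(192) - 9294) = (-38176 + 46522)*((8/3)/192 - 9294) = 8346*((8/3)*(1/192) - 9294) = 8346*(1/72 - 9294) = 8346*(-669167/72) = -930811297/12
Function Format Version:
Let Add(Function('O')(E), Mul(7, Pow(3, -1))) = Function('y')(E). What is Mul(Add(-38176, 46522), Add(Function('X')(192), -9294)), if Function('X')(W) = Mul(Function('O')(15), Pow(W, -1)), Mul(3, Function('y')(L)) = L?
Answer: Rational(-930811297, 12) ≈ -7.7568e+7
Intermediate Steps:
Function('y')(L) = Mul(Rational(1, 3), L)
Function('O')(E) = Add(Rational(-7, 3), Mul(Rational(1, 3), E))
Function('X')(W) = Mul(Rational(8, 3), Pow(W, -1)) (Function('X')(W) = Mul(Add(Rational(-7, 3), Mul(Rational(1, 3), 15)), Pow(W, -1)) = Mul(Add(Rational(-7, 3), 5), Pow(W, -1)) = Mul(Rational(8, 3), Pow(W, -1)))
Mul(Add(-38176, 46522), Add(Function('X')(192), -9294)) = Mul(Add(-38176, 46522), Add(Mul(Rational(8, 3), Pow(192, -1)), -9294)) = Mul(8346, Add(Mul(Rational(8, 3), Rational(1, 192)), -9294)) = Mul(8346, Add(Rational(1, 72), -9294)) = Mul(8346, Rational(-669167, 72)) = Rational(-930811297, 12)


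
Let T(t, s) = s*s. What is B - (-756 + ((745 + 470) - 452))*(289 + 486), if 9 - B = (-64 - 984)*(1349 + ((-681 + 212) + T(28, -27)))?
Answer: 1680816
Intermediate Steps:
T(t, s) = s**2
B = 1686241 (B = 9 - (-64 - 984)*(1349 + ((-681 + 212) + (-27)**2)) = 9 - (-1048)*(1349 + (-469 + 729)) = 9 - (-1048)*(1349 + 260) = 9 - (-1048)*1609 = 9 - 1*(-1686232) = 9 + 1686232 = 1686241)
B - (-756 + ((745 + 470) - 452))*(289 + 486) = 1686241 - (-756 + ((745 + 470) - 452))*(289 + 486) = 1686241 - (-756 + (1215 - 452))*775 = 1686241 - (-756 + 763)*775 = 1686241 - 7*775 = 1686241 - 1*5425 = 1686241 - 5425 = 1680816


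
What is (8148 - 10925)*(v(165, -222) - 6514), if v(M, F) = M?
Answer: 17631173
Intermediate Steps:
(8148 - 10925)*(v(165, -222) - 6514) = (8148 - 10925)*(165 - 6514) = -2777*(-6349) = 17631173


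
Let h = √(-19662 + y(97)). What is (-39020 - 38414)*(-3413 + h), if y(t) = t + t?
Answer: 264282242 - 154868*I*√4867 ≈ 2.6428e+8 - 1.0804e+7*I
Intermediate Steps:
y(t) = 2*t
h = 2*I*√4867 (h = √(-19662 + 2*97) = √(-19662 + 194) = √(-19468) = 2*I*√4867 ≈ 139.53*I)
(-39020 - 38414)*(-3413 + h) = (-39020 - 38414)*(-3413 + 2*I*√4867) = -77434*(-3413 + 2*I*√4867) = 264282242 - 154868*I*√4867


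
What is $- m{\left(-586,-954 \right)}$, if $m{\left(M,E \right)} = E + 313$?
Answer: $641$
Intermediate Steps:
$m{\left(M,E \right)} = 313 + E$
$- m{\left(-586,-954 \right)} = - (313 - 954) = \left(-1\right) \left(-641\right) = 641$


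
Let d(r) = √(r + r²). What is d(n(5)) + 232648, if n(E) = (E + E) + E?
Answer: 232648 + 4*√15 ≈ 2.3266e+5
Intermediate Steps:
n(E) = 3*E (n(E) = 2*E + E = 3*E)
d(n(5)) + 232648 = √((3*5)*(1 + 3*5)) + 232648 = √(15*(1 + 15)) + 232648 = √(15*16) + 232648 = √240 + 232648 = 4*√15 + 232648 = 232648 + 4*√15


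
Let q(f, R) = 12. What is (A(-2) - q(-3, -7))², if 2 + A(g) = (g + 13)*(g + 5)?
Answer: 361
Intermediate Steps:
A(g) = -2 + (5 + g)*(13 + g) (A(g) = -2 + (g + 13)*(g + 5) = -2 + (13 + g)*(5 + g) = -2 + (5 + g)*(13 + g))
(A(-2) - q(-3, -7))² = ((63 + (-2)² + 18*(-2)) - 1*12)² = ((63 + 4 - 36) - 12)² = (31 - 12)² = 19² = 361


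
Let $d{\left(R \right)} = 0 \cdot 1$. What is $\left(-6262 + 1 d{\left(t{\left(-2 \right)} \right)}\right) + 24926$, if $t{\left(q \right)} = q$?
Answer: $18664$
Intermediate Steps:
$d{\left(R \right)} = 0$
$\left(-6262 + 1 d{\left(t{\left(-2 \right)} \right)}\right) + 24926 = \left(-6262 + 1 \cdot 0\right) + 24926 = \left(-6262 + 0\right) + 24926 = -6262 + 24926 = 18664$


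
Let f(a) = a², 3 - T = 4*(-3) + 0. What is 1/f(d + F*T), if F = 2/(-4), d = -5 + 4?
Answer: 4/289 ≈ 0.013841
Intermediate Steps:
d = -1
F = -½ (F = 2*(-¼) = -½ ≈ -0.50000)
T = 15 (T = 3 - (4*(-3) + 0) = 3 - (-12 + 0) = 3 - 1*(-12) = 3 + 12 = 15)
1/f(d + F*T) = 1/((-1 - ½*15)²) = 1/((-1 - 15/2)²) = 1/((-17/2)²) = 1/(289/4) = 4/289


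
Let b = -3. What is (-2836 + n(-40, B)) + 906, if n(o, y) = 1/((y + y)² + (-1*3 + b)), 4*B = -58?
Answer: -1611549/835 ≈ -1930.0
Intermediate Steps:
B = -29/2 (B = (¼)*(-58) = -29/2 ≈ -14.500)
n(o, y) = 1/(-6 + 4*y²) (n(o, y) = 1/((y + y)² + (-1*3 - 3)) = 1/((2*y)² + (-3 - 3)) = 1/(4*y² - 6) = 1/(-6 + 4*y²))
(-2836 + n(-40, B)) + 906 = (-2836 + 1/(2*(-3 + 2*(-29/2)²))) + 906 = (-2836 + 1/(2*(-3 + 2*(841/4)))) + 906 = (-2836 + 1/(2*(-3 + 841/2))) + 906 = (-2836 + 1/(2*(835/2))) + 906 = (-2836 + (½)*(2/835)) + 906 = (-2836 + 1/835) + 906 = -2368059/835 + 906 = -1611549/835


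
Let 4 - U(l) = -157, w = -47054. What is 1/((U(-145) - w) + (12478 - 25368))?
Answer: 1/34325 ≈ 2.9133e-5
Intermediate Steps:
U(l) = 161 (U(l) = 4 - 1*(-157) = 4 + 157 = 161)
1/((U(-145) - w) + (12478 - 25368)) = 1/((161 - 1*(-47054)) + (12478 - 25368)) = 1/((161 + 47054) - 12890) = 1/(47215 - 12890) = 1/34325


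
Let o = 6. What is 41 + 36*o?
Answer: 257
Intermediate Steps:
41 + 36*o = 41 + 36*6 = 41 + 216 = 257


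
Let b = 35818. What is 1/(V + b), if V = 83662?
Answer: 1/119480 ≈ 8.3696e-6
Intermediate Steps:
1/(V + b) = 1/(83662 + 35818) = 1/119480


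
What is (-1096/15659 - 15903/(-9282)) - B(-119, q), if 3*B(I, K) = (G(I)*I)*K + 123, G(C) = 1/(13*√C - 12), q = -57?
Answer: -5329643361019/140190485890 + 29393*I*√119/20255 ≈ -38.017 + 15.83*I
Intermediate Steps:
G(C) = 1/(-12 + 13*√C)
B(I, K) = 41 + I*K/(3*(-12 + 13*√I)) (B(I, K) = ((I/(-12 + 13*√I))*K + 123)/3 = (I*K/(-12 + 13*√I) + 123)/3 = (123 + I*K/(-12 + 13*√I))/3 = 41 + I*K/(3*(-12 + 13*√I)))
(-1096/15659 - 15903/(-9282)) - B(-119, q) = (-1096/15659 - 15903/(-9282)) - (-1476 + 1599*√(-119) - 119*(-57))/(3*(-12 + 13*√(-119))) = (-1096*1/15659 - 15903*(-1/9282)) - (-1476 + 1599*(I*√119) + 6783)/(3*(-12 + 13*(I*√119))) = (-1096/15659 + 5301/3094) - (-1476 + 1599*I*√119 + 6783)/(3*(-12 + 13*I*√119)) = 11373905/6921278 - (5307 + 1599*I*√119)/(3*(-12 + 13*I*√119))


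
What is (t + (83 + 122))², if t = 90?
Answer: 87025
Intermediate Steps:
(t + (83 + 122))² = (90 + (83 + 122))² = (90 + 205)² = 295² = 87025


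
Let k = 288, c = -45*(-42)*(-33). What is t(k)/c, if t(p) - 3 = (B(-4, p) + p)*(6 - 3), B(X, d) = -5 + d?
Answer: -26/945 ≈ -0.027513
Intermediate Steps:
c = -62370 (c = 1890*(-33) = -62370)
t(p) = -12 + 6*p (t(p) = 3 + ((-5 + p) + p)*(6 - 3) = 3 + (-5 + 2*p)*3 = 3 + (-15 + 6*p) = -12 + 6*p)
t(k)/c = (-12 + 6*288)/(-62370) = (-12 + 1728)*(-1/62370) = 1716*(-1/62370) = -26/945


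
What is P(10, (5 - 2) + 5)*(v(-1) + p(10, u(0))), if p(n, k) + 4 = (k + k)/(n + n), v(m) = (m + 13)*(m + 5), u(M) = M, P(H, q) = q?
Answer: 352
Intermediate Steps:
v(m) = (5 + m)*(13 + m) (v(m) = (13 + m)*(5 + m) = (5 + m)*(13 + m))
p(n, k) = -4 + k/n (p(n, k) = -4 + (k + k)/(n + n) = -4 + (2*k)/((2*n)) = -4 + (2*k)*(1/(2*n)) = -4 + k/n)
P(10, (5 - 2) + 5)*(v(-1) + p(10, u(0))) = ((5 - 2) + 5)*((65 + (-1)**2 + 18*(-1)) + (-4 + 0/10)) = (3 + 5)*((65 + 1 - 18) + (-4 + 0*(1/10))) = 8*(48 + (-4 + 0)) = 8*(48 - 4) = 8*44 = 352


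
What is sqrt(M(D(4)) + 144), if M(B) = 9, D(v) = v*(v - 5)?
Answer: 3*sqrt(17) ≈ 12.369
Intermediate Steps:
D(v) = v*(-5 + v)
sqrt(M(D(4)) + 144) = sqrt(9 + 144) = sqrt(153) = 3*sqrt(17)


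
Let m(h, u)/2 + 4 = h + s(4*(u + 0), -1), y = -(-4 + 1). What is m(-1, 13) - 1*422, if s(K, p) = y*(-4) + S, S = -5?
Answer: -466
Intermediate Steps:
y = 3 (y = -1*(-3) = 3)
s(K, p) = -17 (s(K, p) = 3*(-4) - 5 = -12 - 5 = -17)
m(h, u) = -42 + 2*h (m(h, u) = -8 + 2*(h - 17) = -8 + 2*(-17 + h) = -8 + (-34 + 2*h) = -42 + 2*h)
m(-1, 13) - 1*422 = (-42 + 2*(-1)) - 1*422 = (-42 - 2) - 422 = -44 - 422 = -466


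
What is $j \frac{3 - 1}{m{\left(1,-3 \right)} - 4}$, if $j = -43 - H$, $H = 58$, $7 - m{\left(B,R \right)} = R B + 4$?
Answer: $-101$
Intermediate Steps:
$m{\left(B,R \right)} = 3 - B R$ ($m{\left(B,R \right)} = 7 - \left(R B + 4\right) = 7 - \left(B R + 4\right) = 7 - \left(4 + B R\right) = 3 - B R$)
$j = -101$ ($j = -43 - 58 = -101$)
$j \frac{3 - 1}{m{\left(1,-3 \right)} - 4} = - 101 \frac{3 - 1}{\left(3 - 1 \left(-3\right)\right) - 4} = - 101 \frac{2}{\left(3 + 3\right) - 4} = - 101 \frac{2}{6 - 4} = - 101 \cdot \frac{2}{2} = - 101 \cdot 2 \cdot \frac{1}{2} = \left(-101\right) 1 = -101$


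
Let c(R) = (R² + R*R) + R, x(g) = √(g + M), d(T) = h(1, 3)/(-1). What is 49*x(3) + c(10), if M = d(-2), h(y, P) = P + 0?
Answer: 210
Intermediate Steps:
h(y, P) = P
d(T) = -3 (d(T) = 3/(-1) = 3*(-1) = -3)
M = -3
x(g) = √(-3 + g) (x(g) = √(g - 3) = √(-3 + g))
c(R) = R + 2*R² (c(R) = (R² + R²) + R = 2*R² + R = R + 2*R²)
49*x(3) + c(10) = 49*√(-3 + 3) + 10*(1 + 2*10) = 49*√0 + 10*(1 + 20) = 49*0 + 10*21 = 0 + 210 = 210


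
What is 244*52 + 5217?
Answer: 17905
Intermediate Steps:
244*52 + 5217 = 12688 + 5217 = 17905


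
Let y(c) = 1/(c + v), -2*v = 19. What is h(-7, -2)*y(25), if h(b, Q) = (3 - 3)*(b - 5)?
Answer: 0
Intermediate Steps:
v = -19/2 (v = -½*19 = -19/2 ≈ -9.5000)
h(b, Q) = 0 (h(b, Q) = 0*(-5 + b) = 0)
y(c) = 1/(-19/2 + c) (y(c) = 1/(c - 19/2) = 1/(-19/2 + c))
h(-7, -2)*y(25) = 0*(2/(-19 + 2*25)) = 0*(2/(-19 + 50)) = 0*(2/31) = 0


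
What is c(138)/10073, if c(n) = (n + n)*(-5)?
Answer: -1380/10073 ≈ -0.13700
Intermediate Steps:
c(n) = -10*n (c(n) = (2*n)*(-5) = -10*n)
c(138)/10073 = -10*138/10073 = -1380*1/10073 = -1380/10073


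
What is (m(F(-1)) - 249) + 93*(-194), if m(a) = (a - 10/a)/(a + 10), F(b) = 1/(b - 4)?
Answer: -896010/49 ≈ -18286.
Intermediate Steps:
F(b) = 1/(-4 + b)
m(a) = (a - 10/a)/(10 + a)
(m(F(-1)) - 249) + 93*(-194) = ((-10 + (1/(-4 - 1))²)/((1/(-4 - 1))*(10 + 1/(-4 - 1))) - 249) + 93*(-194) = ((-10 + (1/(-5))²)/((1/(-5))*(10 + 1/(-5))) - 249) - 18042 = ((-10 + (-⅕)²)/((-⅕)*(10 - ⅕)) - 249) - 18042 = (-5*(-10 + 1/25)/49/5 - 249) - 18042 = (-5*5/49*(-249/25) - 249) - 18042 = (249/49 - 249) - 18042 = -11952/49 - 18042 = -896010/49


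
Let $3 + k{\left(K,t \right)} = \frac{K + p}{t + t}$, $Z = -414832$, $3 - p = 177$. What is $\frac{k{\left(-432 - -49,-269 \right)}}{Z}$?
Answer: $\frac{1057}{223179616} \approx 4.7361 \cdot 10^{-6}$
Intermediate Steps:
$p = -174$ ($p = 3 - 177 = -174$)
$k{\left(K,t \right)} = -3 + \frac{-174 + K}{2 t}$ ($k{\left(K,t \right)} = -3 + \frac{K - 174}{t + t} = -3 + \frac{-174 + K}{2 t}$)
$\frac{k{\left(-432 - -49,-269 \right)}}{Z} = \frac{\frac{1}{2} \frac{1}{-269} \left(-174 - 383 - -1614\right)}{-414832} = \frac{1}{2} \left(- \frac{1}{269}\right) \left(-174 + \left(-432 + 49\right) + 1614\right) \left(- \frac{1}{414832}\right) = \frac{1}{2} \left(- \frac{1}{269}\right) \left(-174 - 383 + 1614\right) \left(- \frac{1}{414832}\right) = \frac{1}{2} \left(- \frac{1}{269}\right) 1057 \left(- \frac{1}{414832}\right) = \left(- \frac{1057}{538}\right) \left(- \frac{1}{414832}\right) = \frac{1057}{223179616}$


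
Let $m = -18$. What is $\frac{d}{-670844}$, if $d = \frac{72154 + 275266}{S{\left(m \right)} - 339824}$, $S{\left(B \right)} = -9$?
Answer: $\frac{86855}{56993732263} \approx 1.5239 \cdot 10^{-6}$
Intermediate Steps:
$d = - \frac{347420}{339833}$ ($d = \frac{72154 + 275266}{-9 - 339824} = \frac{347420}{-339833} = 347420 \left(- \frac{1}{339833}\right) = - \frac{347420}{339833} \approx -1.0223$)
$\frac{d}{-670844} = - \frac{347420}{339833 \left(-670844\right)} = \left(- \frac{347420}{339833}\right) \left(- \frac{1}{670844}\right) = \frac{86855}{56993732263}$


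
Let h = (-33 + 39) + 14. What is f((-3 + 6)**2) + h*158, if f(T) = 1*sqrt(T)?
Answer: 3163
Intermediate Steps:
f(T) = sqrt(T)
h = 20 (h = 6 + 14 = 20)
f((-3 + 6)**2) + h*158 = sqrt((-3 + 6)**2) + 20*158 = sqrt(3**2) + 3160 = sqrt(9) + 3160 = 3 + 3160 = 3163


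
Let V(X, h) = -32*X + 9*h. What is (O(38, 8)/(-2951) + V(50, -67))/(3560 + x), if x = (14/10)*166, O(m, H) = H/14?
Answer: -11975625/20615686 ≈ -0.58090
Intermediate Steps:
O(m, H) = H/14 (O(m, H) = H*(1/14) = H/14)
x = 1162/5 (x = (14*(⅒))*166 = (7/5)*166 = 1162/5 ≈ 232.40)
(O(38, 8)/(-2951) + V(50, -67))/(3560 + x) = (((1/14)*8)/(-2951) + (-32*50 + 9*(-67)))/(3560 + 1162/5) = ((4/7)*(-1/2951) + (-1600 - 603))/(18962/5) = (-4/20657 - 2203)*(5/18962) = -45507375/20657*5/18962 = -11975625/20615686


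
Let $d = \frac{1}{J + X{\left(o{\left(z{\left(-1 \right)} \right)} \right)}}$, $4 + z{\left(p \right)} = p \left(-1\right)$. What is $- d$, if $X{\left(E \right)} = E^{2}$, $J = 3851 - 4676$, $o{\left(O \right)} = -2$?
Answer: $\frac{1}{821} \approx 0.001218$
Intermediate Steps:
$z{\left(p \right)} = -4 - p$ ($z{\left(p \right)} = -4 + p \left(-1\right) = -4 - p$)
$J = -825$
$d = - \frac{1}{821}$ ($d = \frac{1}{-825 + \left(-2\right)^{2}} = \frac{1}{-825 + 4} = \frac{1}{-821} = - \frac{1}{821} \approx -0.001218$)
$- d = \left(-1\right) \left(- \frac{1}{821}\right) = \frac{1}{821}$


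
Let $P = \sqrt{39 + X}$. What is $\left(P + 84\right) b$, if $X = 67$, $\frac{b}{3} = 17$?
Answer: $4284 + 51 \sqrt{106} \approx 4809.1$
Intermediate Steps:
$b = 51$ ($b = 3 \cdot 17 = 51$)
$P = \sqrt{106}$ ($P = \sqrt{39 + 67} = \sqrt{106} \approx 10.296$)
$\left(P + 84\right) b = \left(\sqrt{106} + 84\right) 51 = \left(84 + \sqrt{106}\right) 51 = 4284 + 51 \sqrt{106}$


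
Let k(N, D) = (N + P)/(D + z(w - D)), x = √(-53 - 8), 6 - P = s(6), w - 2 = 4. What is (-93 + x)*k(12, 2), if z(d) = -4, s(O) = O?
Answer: 558 - 6*I*√61 ≈ 558.0 - 46.862*I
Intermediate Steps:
w = 6 (w = 2 + 4 = 6)
P = 0 (P = 6 - 1*6 = 6 - 6 = 0)
x = I*√61 (x = √(-61) = I*√61 ≈ 7.8102*I)
k(N, D) = N/(-4 + D) (k(N, D) = (N + 0)/(D - 4) = N/(-4 + D))
(-93 + x)*k(12, 2) = (-93 + I*√61)*(12/(-4 + 2)) = (-93 + I*√61)*(12/(-2)) = (-93 + I*√61)*(12*(-½)) = (-93 + I*√61)*(-6) = 558 - 6*I*√61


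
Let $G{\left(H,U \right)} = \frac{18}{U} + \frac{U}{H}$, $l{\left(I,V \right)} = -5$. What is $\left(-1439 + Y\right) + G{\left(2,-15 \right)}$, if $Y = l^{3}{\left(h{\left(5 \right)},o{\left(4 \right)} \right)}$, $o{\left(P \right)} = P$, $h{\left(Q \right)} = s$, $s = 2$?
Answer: $- \frac{15727}{10} \approx -1572.7$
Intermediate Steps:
$h{\left(Q \right)} = 2$
$Y = -125$ ($Y = \left(-5\right)^{3} = -125$)
$\left(-1439 + Y\right) + G{\left(2,-15 \right)} = \left(-1439 - 125\right) + \left(\frac{18}{-15} - \frac{15}{2}\right) = -1564 + \left(18 \left(- \frac{1}{15}\right) - \frac{15}{2}\right) = -1564 - \frac{87}{10} = - \frac{15727}{10}$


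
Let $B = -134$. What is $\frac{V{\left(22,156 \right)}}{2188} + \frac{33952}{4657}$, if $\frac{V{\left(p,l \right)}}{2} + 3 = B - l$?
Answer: $\frac{35778987}{5094758} \approx 7.0227$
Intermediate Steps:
$V{\left(p,l \right)} = -274 - 2 l$ ($V{\left(p,l \right)} = -6 + 2 \left(-134 - l\right) = -6 - \left(268 + 2 l\right) = -274 - 2 l$)
$\frac{V{\left(22,156 \right)}}{2188} + \frac{33952}{4657} = \frac{-274 - 312}{2188} + \frac{33952}{4657} = \left(-274 - 312\right) \frac{1}{2188} + 33952 \cdot \frac{1}{4657} = \left(-586\right) \frac{1}{2188} + \frac{33952}{4657} = - \frac{293}{1094} + \frac{33952}{4657} = \frac{35778987}{5094758}$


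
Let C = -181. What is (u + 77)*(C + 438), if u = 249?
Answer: 83782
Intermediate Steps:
(u + 77)*(C + 438) = (249 + 77)*(-181 + 438) = 326*257 = 83782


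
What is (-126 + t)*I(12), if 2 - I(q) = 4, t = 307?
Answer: -362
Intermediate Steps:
I(q) = -2 (I(q) = 2 - 1*4 = 2 - 4 = -2)
(-126 + t)*I(12) = (-126 + 307)*(-2) = 181*(-2) = -362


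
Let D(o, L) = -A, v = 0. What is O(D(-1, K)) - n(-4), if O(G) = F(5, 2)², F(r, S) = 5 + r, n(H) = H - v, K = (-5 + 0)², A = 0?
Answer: 104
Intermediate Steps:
K = 25 (K = (-5)² = 25)
n(H) = H (n(H) = H - 1*0 = H + 0 = H)
D(o, L) = 0 (D(o, L) = -1*0 = 0)
O(G) = 100 (O(G) = (5 + 5)² = 10² = 100)
O(D(-1, K)) - n(-4) = 100 - 1*(-4) = 100 + 4 = 104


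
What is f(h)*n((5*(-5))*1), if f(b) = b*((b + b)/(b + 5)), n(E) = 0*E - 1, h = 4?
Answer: -32/9 ≈ -3.5556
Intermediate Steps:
n(E) = -1 (n(E) = 0 - 1 = -1)
f(b) = 2*b²/(5 + b) (f(b) = b*((2*b)/(5 + b)) = b*(2*b/(5 + b)) = 2*b²/(5 + b))
f(h)*n((5*(-5))*1) = (2*4²/(5 + 4))*(-1) = (2*16/9)*(-1) = (2*16*(⅑))*(-1) = (32/9)*(-1) = -32/9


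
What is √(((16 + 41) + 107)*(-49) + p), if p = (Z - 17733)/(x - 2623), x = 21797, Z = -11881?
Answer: 3*I*√82081698577/9587 ≈ 89.652*I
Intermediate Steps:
p = -14807/9587 (p = (-11881 - 17733)/(21797 - 2623) = -29614/19174 = -29614*1/19174 = -14807/9587 ≈ -1.5445)
√(((16 + 41) + 107)*(-49) + p) = √(((16 + 41) + 107)*(-49) - 14807/9587) = √((57 + 107)*(-49) - 14807/9587) = √(164*(-49) - 14807/9587) = √(-8036 - 14807/9587) = √(-77055939/9587) = 3*I*√82081698577/9587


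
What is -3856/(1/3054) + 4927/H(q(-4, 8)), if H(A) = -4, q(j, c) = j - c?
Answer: -47109823/4 ≈ -1.1777e+7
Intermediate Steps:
-3856/(1/3054) + 4927/H(q(-4, 8)) = -3856/(1/3054) + 4927/(-4) = -3856/1/3054 + 4927*(-¼) = -3856*3054 - 4927/4 = -11776224 - 4927/4 = -47109823/4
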